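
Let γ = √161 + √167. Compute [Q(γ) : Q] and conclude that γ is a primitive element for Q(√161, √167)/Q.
[Q(γ) : Q] = 4 (equivalently, Q(γ) = Q(√161, √167))

Obviously Q(γ) ⊆ Q(√161, √167), and [Q(√161, √167):Q] = 4 (since 161, 167 are distinct squarefree integers > 1 with 26887 not a perfect square). To show equality we compute the minimal polynomial of γ. From γ = √161 + √167: γ^2 = 161 + 2√(26887) + 167 = 328 + 2√(26887), so γ^2 - 328 = 2√(26887); squaring, (γ^2 - 328)^2 = 4·26887, i.e. γ^4 - 656γ^2 + 107584 - 107548 = 0, i.e. γ^4 - 656γ^2 + 36 = 0. So γ is a root of x^4 - 656x^2 + 36. This polynomial is irreducible over Q: it has no rational root (each ±√161 ± √167 is irrational), and any factorization into two quadratics over Q would force √(26887) ∈ Q (pairing opposite roots) or √161, √167 ∈ Q (other pairings), all impossible. Hence [Q(γ):Q] = 4 = [Q(√161, √167):Q], so Q(γ) = Q(√161, √167).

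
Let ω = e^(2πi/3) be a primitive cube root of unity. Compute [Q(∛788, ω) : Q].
[Q(∛788, ω) : Q] = 6

[Q(∛788):Q] = 3 (min poly x^3 - 788, irreducible since 788 is not a perfect cube). [Q(ω):Q] = 2 (min poly x^2 + x + 1). Since Q(∛788) ⊂ R and ω ∉ R, we have ω ∉ Q(∛788), so x^2 + x + 1 remains irreducible over Q(∛788) and [Q(∛788, ω) : Q(∛788)] = 2. By the tower law, [Q(∛788, ω) : Q] = 3 · 2 = 6. (In fact Q(∛788, ω) is the splitting field of x^3 - 788 over Q.)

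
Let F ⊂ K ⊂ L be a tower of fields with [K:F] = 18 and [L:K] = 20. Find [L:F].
[L:F] = 360

The tower law says that for any tower of field extensions F ⊂ K ⊂ L with finite degrees, [L:F] = [L:K] · [K:F]. Here this gives [L:F] = 20 · 18 = 360.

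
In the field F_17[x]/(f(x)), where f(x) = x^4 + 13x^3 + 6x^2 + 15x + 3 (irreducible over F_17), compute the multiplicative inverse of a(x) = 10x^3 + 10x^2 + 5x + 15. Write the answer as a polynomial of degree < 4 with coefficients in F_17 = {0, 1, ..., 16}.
a(x)^(-1) ≡ 10x^3 + 11x^2 + 16x + 15 (mod f(x))

Since f is irreducible over F_17, F_17[x]/(f) is a field and a(x) ≠ 0 has an inverse. Apply the extended Euclidean algorithm to f(x) and a(x) in F_17[x]: f(x) = (12x + 8)·a(x) + (2x^2 + 16x + 2);  a(x) = (5x + 16)·(2x^2 + 16x + 2) + (11x);  (2x^2 + 16x + 2) = (11x + 3)·(11x) + (2). The last nonzero remainder is the constant 2 = gcd(f, a) in F_17. Back-substituting through the division chain expresses 2 = s(x)·a(x) + t(x)·f(x) with s(x) ≡ 3x^3 + 5x^2 + 15x + 13 (mod f), so (3x^3 + 5x^2 + 15x + 13)·a(x) ≡ 2 (mod f). Multiplying by 2^(-1) ≡ 9 in F_17 gives a(x)^(-1) ≡ 9·(3x^3 + 5x^2 + 15x + 13) ≡ 10x^3 + 11x^2 + 16x + 15 (mod f). Check: (10x^3 + 10x^2 + 5x + 15)·(10x^3 + 11x^2 + 16x + 15) = 15x^6 + 6x^5 + 14x^4 + 5x^3 + 4x^2 + 9x + 4 ≡ 1 (mod x^4 + 13x^3 + 6x^2 + 15x + 3).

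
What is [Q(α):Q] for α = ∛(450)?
[Q(α):Q] = 3

The minimal polynomial of α is x^3 - 450, irreducible over Q since 450 is not a perfect cube (so x^3 - 450 has no rational root). Hence [Q(α):Q] = deg(m_α) = 3.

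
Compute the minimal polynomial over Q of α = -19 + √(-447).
m_α(x) = x^2 + 38x + 808

From α + 19 = √(-447), squaring gives (α + 19)^2 = -447, i.e. α^2 + 38α + 361 = -447, so α^2 + 38α + 808 = 0. The discriminant of x^2 + 38x + 808 is (38)^2 - 4·(808) = 1444 - 3232 = -1788, and 4·(-447) is not a perfect square in Q since -447 is squarefree and ≠ 1. Hence x^2 + 38x + 808 is irreducible over Q and is the minimal polynomial of α.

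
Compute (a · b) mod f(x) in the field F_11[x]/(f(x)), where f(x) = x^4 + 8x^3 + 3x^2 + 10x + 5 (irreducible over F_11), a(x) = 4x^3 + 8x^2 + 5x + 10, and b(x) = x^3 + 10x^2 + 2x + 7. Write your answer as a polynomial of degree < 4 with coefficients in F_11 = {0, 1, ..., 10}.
a · b ≡ 7x^3 + 6x^2 + 5x + 8 (mod f(x))

Multiply in F_11[x]: a(x)·b(x) = (4x^3 + 8x^2 + 5x + 10)·(x^3 + 10x^2 + 2x + 7) = 4x^6 + 4x^5 + 5x^4 + 5x^3 + x^2 + 4. This has degree ≥ 4, so divide by f(x) over F_11: 4x^6 + 4x^5 + 5x^4 + 5x^3 + x^2 + 4 = (4x^2 + 5x + 8)·(x^4 + 8x^3 + 3x^2 + 10x + 5) + (7x^3 + 6x^2 + 5x + 8). Hence a·b ≡ 7x^3 + 6x^2 + 5x + 8 (mod f). (F_11[x]/(f) is a field with 11^4 = 14641 elements since f is irreducible of degree 4.)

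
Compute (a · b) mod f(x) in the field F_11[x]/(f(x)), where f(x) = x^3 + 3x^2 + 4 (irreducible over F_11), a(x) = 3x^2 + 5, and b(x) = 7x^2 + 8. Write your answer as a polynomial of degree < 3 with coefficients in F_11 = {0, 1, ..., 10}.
a · b ≡ 6x^2 + 4x + 6 (mod f(x))

Multiply in F_11[x]: a(x)·b(x) = (3x^2 + 5)·(7x^2 + 8) = 10x^4 + 4x^2 + 7. This has degree ≥ 3, so divide by f(x) over F_11: 10x^4 + 4x^2 + 7 = (10x + 3)·(x^3 + 3x^2 + 4) + (6x^2 + 4x + 6). Hence a·b ≡ 6x^2 + 4x + 6 (mod f). (F_11[x]/(f) is a field with 11^3 = 1331 elements since f is irreducible of degree 3.)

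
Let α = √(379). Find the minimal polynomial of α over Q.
m_α(x) = x^2 - 379

α satisfies α^2 - 379 = 0, so x^2 - 379 annihilates α. Since d = 379 is squarefree and ≠ 1, it is not a perfect square in Q, so x^2 - 379 has no rational root and is therefore irreducible over Q (a degree-2 polynomial over a field is irreducible iff it has no root). Hence m_α(x) = x^2 - 379.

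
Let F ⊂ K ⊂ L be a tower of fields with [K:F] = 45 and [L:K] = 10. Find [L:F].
[L:F] = 450

The tower law says that for any tower of field extensions F ⊂ K ⊂ L with finite degrees, [L:F] = [L:K] · [K:F]. Here this gives [L:F] = 10 · 45 = 450.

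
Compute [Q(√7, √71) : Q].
[Q(√7, √71) : Q] = 4

[Q(√7):Q] = 2 (min poly x^2 - 7, irreducible since 7 is squarefree > 1). For the top step, suppose √71 ∈ Q(√7), say √71 = c + d√7 with c, d ∈ Q. Squaring: 71 = c^2 + 7d^2 + 2cd√7. Since √7 ∉ Q this forces 2cd = 0. If d = 0 then √71 = c ∈ Q, contradicting 71 squarefree > 1. If c = 0 then 71 = 7d^2, so 7·71 = (7d)^2 is a perfect square in Q — but 7·71 = 497 is not a perfect square (since 7 and 71 are distinct squarefree integers). Contradiction. Hence √71 ∉ Q(√7), so x^2 - 71 stays irreducible over Q(√7) and [Q(√7, √71) : Q(√7)] = 2. By the tower law, [Q(√7, √71) : Q] = 2 · 2 = 4.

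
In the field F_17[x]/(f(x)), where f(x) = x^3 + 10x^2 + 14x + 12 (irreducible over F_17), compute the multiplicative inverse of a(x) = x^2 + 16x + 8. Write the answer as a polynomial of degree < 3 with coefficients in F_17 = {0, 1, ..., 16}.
a(x)^(-1) ≡ 15x + 12 (mod f(x))

Since f is irreducible over F_17, F_17[x]/(f) is a field and a(x) ≠ 0 has an inverse. Apply the extended Euclidean algorithm to f(x) and a(x) in F_17[x]: f(x) = (x + 11)·a(x) + (9). The last nonzero remainder is the constant 9 = gcd(f, a) in F_17. Back-substituting through the division chain expresses 9 = s(x)·a(x) + t(x)·f(x) with s(x) ≡ 16x + 6 (mod f), so (16x + 6)·a(x) ≡ 9 (mod f). Multiplying by 9^(-1) ≡ 2 in F_17 gives a(x)^(-1) ≡ 2·(16x + 6) ≡ 15x + 12 (mod f). Check: (x^2 + 16x + 8)·(15x + 12) = 15x^3 + 14x^2 + 6x + 11 ≡ 1 (mod x^3 + 10x^2 + 14x + 12).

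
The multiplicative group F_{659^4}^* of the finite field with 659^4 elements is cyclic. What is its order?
|F_{659^4}^*| = 188599986960

F_{659^4} has 659^4 = 188599986961 elements; its multiplicative group consists of all nonzero elements, so |F_{659^4}^*| = 188599986961 - 1 = 188599986960. (It is cyclic since any finite subgroup of the multiplicative group of a field is cyclic.)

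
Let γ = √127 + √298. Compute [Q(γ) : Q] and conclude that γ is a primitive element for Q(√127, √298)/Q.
[Q(γ) : Q] = 4 (equivalently, Q(γ) = Q(√127, √298))

Obviously Q(γ) ⊆ Q(√127, √298), and [Q(√127, √298):Q] = 4 (since 127, 298 are distinct squarefree integers > 1 with 37846 not a perfect square). To show equality we compute the minimal polynomial of γ. From γ = √127 + √298: γ^2 = 127 + 2√(37846) + 298 = 425 + 2√(37846), so γ^2 - 425 = 2√(37846); squaring, (γ^2 - 425)^2 = 4·37846, i.e. γ^4 - 850γ^2 + 180625 - 151384 = 0, i.e. γ^4 - 850γ^2 + 29241 = 0. So γ is a root of x^4 - 850x^2 + 29241. This polynomial is irreducible over Q: it has no rational root (each ±√127 ± √298 is irrational), and any factorization into two quadratics over Q would force √(37846) ∈ Q (pairing opposite roots) or √127, √298 ∈ Q (other pairings), all impossible. Hence [Q(γ):Q] = 4 = [Q(√127, √298):Q], so Q(γ) = Q(√127, √298).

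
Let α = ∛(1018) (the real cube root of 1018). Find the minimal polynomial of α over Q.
m_α(x) = x^3 - 1018

α satisfies α^3 = 1018, so x^3 - 1018 annihilates α. By the rational root test, a rational root p/q (in lowest terms) of x^3 - 1018 would satisfy p^3 = 1018 q^3, forcing q = 1 and p^3 = 1018; but 1018 is not a perfect cube, contradiction. A monic cubic over Q with no rational root is irreducible (any nontrivial factorization would include a linear factor). Hence x^3 - 1018 is the minimal polynomial of α, and in particular [Q(α):Q] = 3.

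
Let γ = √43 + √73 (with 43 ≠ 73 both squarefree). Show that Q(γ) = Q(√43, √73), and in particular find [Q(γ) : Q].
[Q(γ) : Q] = 4 (equivalently, Q(γ) = Q(√43, √73))

Obviously Q(γ) ⊆ Q(√43, √73), and [Q(√43, √73):Q] = 4 (since 43, 73 are distinct squarefree integers > 1 with 3139 not a perfect square). To show equality we compute the minimal polynomial of γ. From γ = √43 + √73: γ^2 = 43 + 2√(3139) + 73 = 116 + 2√(3139), so γ^2 - 116 = 2√(3139); squaring, (γ^2 - 116)^2 = 4·3139, i.e. γ^4 - 232γ^2 + 13456 - 12556 = 0, i.e. γ^4 - 232γ^2 + 900 = 0. So γ is a root of x^4 - 232x^2 + 900. This polynomial is irreducible over Q: it has no rational root (each ±√43 ± √73 is irrational), and any factorization into two quadratics over Q would force √(3139) ∈ Q (pairing opposite roots) or √43, √73 ∈ Q (other pairings), all impossible. Hence [Q(γ):Q] = 4 = [Q(√43, √73):Q], so Q(γ) = Q(√43, √73).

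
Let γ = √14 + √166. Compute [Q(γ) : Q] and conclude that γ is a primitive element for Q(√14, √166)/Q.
[Q(γ) : Q] = 4 (equivalently, Q(γ) = Q(√14, √166))

Obviously Q(γ) ⊆ Q(√14, √166), and [Q(√14, √166):Q] = 4 (since 14, 166 are distinct squarefree integers > 1 with 2324 not a perfect square). To show equality we compute the minimal polynomial of γ. From γ = √14 + √166: γ^2 = 14 + 2√(2324) + 166 = 180 + 2√(2324), so γ^2 - 180 = 2√(2324); squaring, (γ^2 - 180)^2 = 4·2324, i.e. γ^4 - 360γ^2 + 32400 - 9296 = 0, i.e. γ^4 - 360γ^2 + 23104 = 0. So γ is a root of x^4 - 360x^2 + 23104. This polynomial is irreducible over Q: it has no rational root (each ±√14 ± √166 is irrational), and any factorization into two quadratics over Q would force √(2324) ∈ Q (pairing opposite roots) or √14, √166 ∈ Q (other pairings), all impossible. Hence [Q(γ):Q] = 4 = [Q(√14, √166):Q], so Q(γ) = Q(√14, √166).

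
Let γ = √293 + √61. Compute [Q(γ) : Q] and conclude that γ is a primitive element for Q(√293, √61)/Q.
[Q(γ) : Q] = 4 (equivalently, Q(γ) = Q(√293, √61))

Obviously Q(γ) ⊆ Q(√293, √61), and [Q(√293, √61):Q] = 4 (since 293, 61 are distinct squarefree integers > 1 with 17873 not a perfect square). To show equality we compute the minimal polynomial of γ. From γ = √293 + √61: γ^2 = 293 + 2√(17873) + 61 = 354 + 2√(17873), so γ^2 - 354 = 2√(17873); squaring, (γ^2 - 354)^2 = 4·17873, i.e. γ^4 - 708γ^2 + 125316 - 71492 = 0, i.e. γ^4 - 708γ^2 + 53824 = 0. So γ is a root of x^4 - 708x^2 + 53824. This polynomial is irreducible over Q: it has no rational root (each ±√293 ± √61 is irrational), and any factorization into two quadratics over Q would force √(17873) ∈ Q (pairing opposite roots) or √293, √61 ∈ Q (other pairings), all impossible. Hence [Q(γ):Q] = 4 = [Q(√293, √61):Q], so Q(γ) = Q(√293, √61).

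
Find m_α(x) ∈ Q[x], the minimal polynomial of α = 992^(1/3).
m_α(x) = x^3 - 992

α satisfies α^3 = 992, so x^3 - 992 annihilates α. By the rational root test, a rational root p/q (in lowest terms) of x^3 - 992 would satisfy p^3 = 992 q^3, forcing q = 1 and p^3 = 992; but 992 is not a perfect cube, contradiction. A monic cubic over Q with no rational root is irreducible (any nontrivial factorization would include a linear factor). Hence x^3 - 992 is the minimal polynomial of α, and in particular [Q(α):Q] = 3.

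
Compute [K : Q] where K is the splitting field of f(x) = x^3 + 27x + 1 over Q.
[K : Q] = 6

By the rational root test, any rational root of the monic integer polynomial f(x) = x^3 + 27x + 1 must be an integer dividing the constant term 1, i.e. one of ±{1}. Evaluating: f(1) = 29, f(-1) = -27; none is 0, so f has no rational root and is therefore irreducible over Q (a cubic with no linear factor over a field is irreducible). For an irreducible cubic, the Galois group is A_3 or S_3 according as the discriminant disc(f) = -4a^3 - 27b^2 = -4·(27)^3 - 27·(1)^2 = -78759 is or is not a square in Q. Here disc(f) = -78759 is not a perfect square in Q, so the Galois group of f over Q is not contained in A_3 and must be all of S_3. The splitting field has degree |S_3| = 6 over Q, so [K : Q] = 6.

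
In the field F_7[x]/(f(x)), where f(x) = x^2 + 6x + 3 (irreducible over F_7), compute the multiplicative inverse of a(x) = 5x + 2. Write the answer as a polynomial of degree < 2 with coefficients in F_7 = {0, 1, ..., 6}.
a(x)^(-1) ≡ 6x (mod f(x))

Since f is irreducible over F_7, F_7[x]/(f) is a field and a(x) ≠ 0 has an inverse. Apply the extended Euclidean algorithm to f(x) and a(x) in F_7[x]: f(x) = (3x)·a(x) + (3). The last nonzero remainder is the constant 3 = gcd(f, a) in F_7. Back-substituting through the division chain expresses 3 = s(x)·a(x) + t(x)·f(x) with s(x) ≡ 4x (mod f), so (4x)·a(x) ≡ 3 (mod f). Multiplying by 3^(-1) ≡ 5 in F_7 gives a(x)^(-1) ≡ 5·(4x) ≡ 6x (mod f). Check: (5x + 2)·(6x) = 2x^2 + 5x ≡ 1 (mod x^2 + 6x + 3).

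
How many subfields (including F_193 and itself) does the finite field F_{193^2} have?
F_{193^2} has 2 subfields

The subfields of F_{p^n} are exactly the fields F_{p^d} for d | n (each is the fixed field of the unique index-d subgroup of Gal(F_{p^n}/F_p) ≅ Z/nZ). The divisors of n = 2 are {1, 2}, giving 2 subfields: F_{193^1}, F_{193^2}.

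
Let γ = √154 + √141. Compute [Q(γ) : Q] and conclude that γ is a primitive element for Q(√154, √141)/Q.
[Q(γ) : Q] = 4 (equivalently, Q(γ) = Q(√154, √141))

Obviously Q(γ) ⊆ Q(√154, √141), and [Q(√154, √141):Q] = 4 (since 154, 141 are distinct squarefree integers > 1 with 21714 not a perfect square). To show equality we compute the minimal polynomial of γ. From γ = √154 + √141: γ^2 = 154 + 2√(21714) + 141 = 295 + 2√(21714), so γ^2 - 295 = 2√(21714); squaring, (γ^2 - 295)^2 = 4·21714, i.e. γ^4 - 590γ^2 + 87025 - 86856 = 0, i.e. γ^4 - 590γ^2 + 169 = 0. So γ is a root of x^4 - 590x^2 + 169. This polynomial is irreducible over Q: it has no rational root (each ±√154 ± √141 is irrational), and any factorization into two quadratics over Q would force √(21714) ∈ Q (pairing opposite roots) or √154, √141 ∈ Q (other pairings), all impossible. Hence [Q(γ):Q] = 4 = [Q(√154, √141):Q], so Q(γ) = Q(√154, √141).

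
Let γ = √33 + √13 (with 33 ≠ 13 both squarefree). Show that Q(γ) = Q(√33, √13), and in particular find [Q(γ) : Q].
[Q(γ) : Q] = 4 (equivalently, Q(γ) = Q(√33, √13))

Obviously Q(γ) ⊆ Q(√33, √13), and [Q(√33, √13):Q] = 4 (since 33, 13 are distinct squarefree integers > 1 with 429 not a perfect square). To show equality we compute the minimal polynomial of γ. From γ = √33 + √13: γ^2 = 33 + 2√(429) + 13 = 46 + 2√(429), so γ^2 - 46 = 2√(429); squaring, (γ^2 - 46)^2 = 4·429, i.e. γ^4 - 92γ^2 + 2116 - 1716 = 0, i.e. γ^4 - 92γ^2 + 400 = 0. So γ is a root of x^4 - 92x^2 + 400. This polynomial is irreducible over Q: it has no rational root (each ±√33 ± √13 is irrational), and any factorization into two quadratics over Q would force √(429) ∈ Q (pairing opposite roots) or √33, √13 ∈ Q (other pairings), all impossible. Hence [Q(γ):Q] = 4 = [Q(√33, √13):Q], so Q(γ) = Q(√33, √13).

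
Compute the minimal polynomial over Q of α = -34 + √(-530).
m_α(x) = x^2 + 68x + 1686

From α + 34 = √(-530), squaring gives (α + 34)^2 = -530, i.e. α^2 + 68α + 1156 = -530, so α^2 + 68α + 1686 = 0. The discriminant of x^2 + 68x + 1686 is (68)^2 - 4·(1686) = 4624 - 6744 = -2120, and 4·(-530) is not a perfect square in Q since -530 is squarefree and ≠ 1. Hence x^2 + 68x + 1686 is irreducible over Q and is the minimal polynomial of α.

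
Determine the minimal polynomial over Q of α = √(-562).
m_α(x) = x^2 + 562

α satisfies α^2 + 562 = 0, so x^2 + 562 annihilates α. Since d = -562 is squarefree and ≠ 1, it is not a perfect square in Q, so x^2 + 562 has no rational root and is therefore irreducible over Q (a degree-2 polynomial over a field is irreducible iff it has no root). Hence m_α(x) = x^2 + 562.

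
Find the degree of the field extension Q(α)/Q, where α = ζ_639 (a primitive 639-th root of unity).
[Q(α):Q] = 420

The minimal polynomial of ζ_639 over Q is the 639-th cyclotomic polynomial Φ_639(x), which is irreducible over Q and has degree φ(639) = 420. Hence [Q(α):Q] = φ(639) = 420.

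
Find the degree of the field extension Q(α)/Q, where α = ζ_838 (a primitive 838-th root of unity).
[Q(α):Q] = 418

The minimal polynomial of ζ_838 over Q is the 838-th cyclotomic polynomial Φ_838(x), which is irreducible over Q and has degree φ(838) = 418. Hence [Q(α):Q] = φ(838) = 418.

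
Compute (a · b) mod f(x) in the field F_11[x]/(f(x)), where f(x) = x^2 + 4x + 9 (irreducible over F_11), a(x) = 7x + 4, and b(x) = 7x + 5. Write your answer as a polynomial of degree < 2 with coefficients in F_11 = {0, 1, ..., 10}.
a · b ≡ 10x + 8 (mod f(x))

Multiply in F_11[x]: a(x)·b(x) = (7x + 4)·(7x + 5) = 5x^2 + 8x + 9. This has degree ≥ 2, so divide by f(x) over F_11: 5x^2 + 8x + 9 = (5)·(x^2 + 4x + 9) + (10x + 8). Hence a·b ≡ 10x + 8 (mod f). (F_11[x]/(f) is a field with 11^2 = 121 elements since f is irreducible of degree 2.)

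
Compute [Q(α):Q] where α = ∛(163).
[Q(α):Q] = 3

The minimal polynomial of α is x^3 - 163, irreducible over Q since 163 is not a perfect cube (so x^3 - 163 has no rational root). Hence [Q(α):Q] = deg(m_α) = 3.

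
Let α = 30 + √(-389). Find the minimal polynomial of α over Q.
m_α(x) = x^2 - 60x + 1289

From α - 30 = √(-389), squaring gives (α - 30)^2 = -389, i.e. α^2 - 60α + 900 = -389, so α^2 - 60α + 1289 = 0. The discriminant of x^2 - 60x + 1289 is (-60)^2 - 4·(1289) = 3600 - 5156 = -1556, and 4·(-389) is not a perfect square in Q since -389 is squarefree and ≠ 1. Hence x^2 - 60x + 1289 is irreducible over Q and is the minimal polynomial of α.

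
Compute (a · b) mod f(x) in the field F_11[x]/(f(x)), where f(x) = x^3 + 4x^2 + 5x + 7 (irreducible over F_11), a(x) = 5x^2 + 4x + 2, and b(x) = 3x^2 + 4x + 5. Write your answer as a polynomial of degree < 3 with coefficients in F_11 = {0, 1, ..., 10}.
a · b ≡ 7x^2 + 8x + 8 (mod f(x))

Multiply in F_11[x]: a(x)·b(x) = (5x^2 + 4x + 2)·(3x^2 + 4x + 5) = 4x^4 + 10x^3 + 3x^2 + 6x + 10. This has degree ≥ 3, so divide by f(x) over F_11: 4x^4 + 10x^3 + 3x^2 + 6x + 10 = (4x + 5)·(x^3 + 4x^2 + 5x + 7) + (7x^2 + 8x + 8). Hence a·b ≡ 7x^2 + 8x + 8 (mod f). (F_11[x]/(f) is a field with 11^3 = 1331 elements since f is irreducible of degree 3.)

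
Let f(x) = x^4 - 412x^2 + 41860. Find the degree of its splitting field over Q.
[K : Q] = 4

Solving the quadratic in x^2: x^2 = (412 ± √(412^2 - 4·41860))/2 = (412 ± √2304)/2 = (412 ± 48)/2, giving x^2 = 182 or x^2 = 230. So f(x) = (x^2 - 182)(x^2 - 230) and the roots of f are ±√182, ±√230. Hence the splitting field is K = Q(√182, √230). Since 182 and 230 are distinct squarefree integers > 1, their product 41860 is not a perfect square, so √230 ∉ Q(√182). By the tower law [K:Q] = [Q(√182,√230):Q(√182)] · [Q(√182):Q] = 2 · 2 = 4.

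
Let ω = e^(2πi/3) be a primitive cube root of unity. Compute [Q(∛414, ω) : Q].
[Q(∛414, ω) : Q] = 6

[Q(∛414):Q] = 3 (min poly x^3 - 414, irreducible since 414 is not a perfect cube). [Q(ω):Q] = 2 (min poly x^2 + x + 1). Since Q(∛414) ⊂ R and ω ∉ R, we have ω ∉ Q(∛414), so x^2 + x + 1 remains irreducible over Q(∛414) and [Q(∛414, ω) : Q(∛414)] = 2. By the tower law, [Q(∛414, ω) : Q] = 3 · 2 = 6. (In fact Q(∛414, ω) is the splitting field of x^3 - 414 over Q.)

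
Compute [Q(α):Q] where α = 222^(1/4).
[Q(α):Q] = 4

α is a root of x^4 - 222. By Eisenstein's criterion at the prime p = 2 (which divides the constant term 222 but p^2 = 4 does not, since 222 is squarefree), x^4 - 222 is irreducible over Q. Hence [Q(α):Q] = 4.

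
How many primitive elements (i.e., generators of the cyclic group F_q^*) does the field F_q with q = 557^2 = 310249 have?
There are φ(310248) = 99360 primitive elements

F_q^* is cyclic of order q - 1 = 310248. A cyclic group of order m has exactly φ(m) generators. Here m = 310248 = 2^3 · 3^2 · 31 · 139, so the number of primitive elements is φ(310248) = 99360.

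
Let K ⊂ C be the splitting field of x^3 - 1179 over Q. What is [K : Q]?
[K : Q] = 6

The roots of x^3 - 1179 are ∛1179, ω∛1179, ω^2∛1179 where ω = e^(2πi/3) is a primitive cube root of unity, so K = Q(∛1179, ω). Now [Q(∛1179):Q] = 3 (since 1179 is not a perfect cube, x^3 - 1179 is irreducible) and [Q(ω):Q] = 2. Both 2 and 3 divide [K:Q], and [K:Q] ≤ 3·2 = 6, so [K:Q] = 6. (Equivalently: Q(∛1179) ⊂ R but ω ∉ R, so [K : Q(∛1179)] = 2.)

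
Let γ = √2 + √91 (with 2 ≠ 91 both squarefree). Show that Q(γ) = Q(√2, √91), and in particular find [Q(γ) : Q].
[Q(γ) : Q] = 4 (equivalently, Q(γ) = Q(√2, √91))

Obviously Q(γ) ⊆ Q(√2, √91), and [Q(√2, √91):Q] = 4 (since 2, 91 are distinct squarefree integers > 1 with 182 not a perfect square). To show equality we compute the minimal polynomial of γ. From γ = √2 + √91: γ^2 = 2 + 2√(182) + 91 = 93 + 2√(182), so γ^2 - 93 = 2√(182); squaring, (γ^2 - 93)^2 = 4·182, i.e. γ^4 - 186γ^2 + 8649 - 728 = 0, i.e. γ^4 - 186γ^2 + 7921 = 0. So γ is a root of x^4 - 186x^2 + 7921. This polynomial is irreducible over Q: it has no rational root (each ±√2 ± √91 is irrational), and any factorization into two quadratics over Q would force √(182) ∈ Q (pairing opposite roots) or √2, √91 ∈ Q (other pairings), all impossible. Hence [Q(γ):Q] = 4 = [Q(√2, √91):Q], so Q(γ) = Q(√2, √91).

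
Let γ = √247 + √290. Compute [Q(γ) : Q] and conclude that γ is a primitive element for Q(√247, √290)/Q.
[Q(γ) : Q] = 4 (equivalently, Q(γ) = Q(√247, √290))

Obviously Q(γ) ⊆ Q(√247, √290), and [Q(√247, √290):Q] = 4 (since 247, 290 are distinct squarefree integers > 1 with 71630 not a perfect square). To show equality we compute the minimal polynomial of γ. From γ = √247 + √290: γ^2 = 247 + 2√(71630) + 290 = 537 + 2√(71630), so γ^2 - 537 = 2√(71630); squaring, (γ^2 - 537)^2 = 4·71630, i.e. γ^4 - 1074γ^2 + 288369 - 286520 = 0, i.e. γ^4 - 1074γ^2 + 1849 = 0. So γ is a root of x^4 - 1074x^2 + 1849. This polynomial is irreducible over Q: it has no rational root (each ±√247 ± √290 is irrational), and any factorization into two quadratics over Q would force √(71630) ∈ Q (pairing opposite roots) or √247, √290 ∈ Q (other pairings), all impossible. Hence [Q(γ):Q] = 4 = [Q(√247, √290):Q], so Q(γ) = Q(√247, √290).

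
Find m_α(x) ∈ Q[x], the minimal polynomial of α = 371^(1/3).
m_α(x) = x^3 - 371

α satisfies α^3 = 371, so x^3 - 371 annihilates α. By the rational root test, a rational root p/q (in lowest terms) of x^3 - 371 would satisfy p^3 = 371 q^3, forcing q = 1 and p^3 = 371; but 371 is not a perfect cube, contradiction. A monic cubic over Q with no rational root is irreducible (any nontrivial factorization would include a linear factor). Hence x^3 - 371 is the minimal polynomial of α, and in particular [Q(α):Q] = 3.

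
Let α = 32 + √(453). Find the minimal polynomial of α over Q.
m_α(x) = x^2 - 64x + 571

From α - 32 = √(453), squaring gives (α - 32)^2 = 453, i.e. α^2 - 64α + 1024 = 453, so α^2 - 64α + 571 = 0. The discriminant of x^2 - 64x + 571 is (-64)^2 - 4·(571) = 4096 - 2284 = 1812, and 4·(453) is not a perfect square in Q since 453 is squarefree and ≠ 1. Hence x^2 - 64x + 571 is irreducible over Q and is the minimal polynomial of α.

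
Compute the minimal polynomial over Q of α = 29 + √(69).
m_α(x) = x^2 - 58x + 772

From α - 29 = √(69), squaring gives (α - 29)^2 = 69, i.e. α^2 - 58α + 841 = 69, so α^2 - 58α + 772 = 0. The discriminant of x^2 - 58x + 772 is (-58)^2 - 4·(772) = 3364 - 3088 = 276, and 4·(69) is not a perfect square in Q since 69 is squarefree and ≠ 1. Hence x^2 - 58x + 772 is irreducible over Q and is the minimal polynomial of α.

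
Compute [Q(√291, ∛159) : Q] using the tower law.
[Q(√291, ∛159) : Q] = 6

Let L = Q(√291, ∛159). Since Q(√291) ⊂ L and [Q(√291):Q] = 2, the tower law gives 2 | [L:Q]. Likewise Q(∛159) ⊂ L with [Q(∛159):Q] = 3 (because 159 is not a perfect cube), so 3 | [L:Q]. As gcd(2,3) = 1, [L:Q] is divisible by 6. Conversely L is generated over Q by √291 and ∛159, so [L:Q] ≤ 2·3 = 6. Therefore [Q(√291, ∛159) : Q] = 6.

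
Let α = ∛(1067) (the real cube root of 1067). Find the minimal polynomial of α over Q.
m_α(x) = x^3 - 1067

α satisfies α^3 = 1067, so x^3 - 1067 annihilates α. By the rational root test, a rational root p/q (in lowest terms) of x^3 - 1067 would satisfy p^3 = 1067 q^3, forcing q = 1 and p^3 = 1067; but 1067 is not a perfect cube, contradiction. A monic cubic over Q with no rational root is irreducible (any nontrivial factorization would include a linear factor). Hence x^3 - 1067 is the minimal polynomial of α, and in particular [Q(α):Q] = 3.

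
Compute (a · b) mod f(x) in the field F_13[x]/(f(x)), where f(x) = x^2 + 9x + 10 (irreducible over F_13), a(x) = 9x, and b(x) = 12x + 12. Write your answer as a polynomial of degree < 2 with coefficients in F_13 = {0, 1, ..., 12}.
a · b ≡ 7x + 12 (mod f(x))

Multiply in F_13[x]: a(x)·b(x) = (9x)·(12x + 12) = 4x^2 + 4x. This has degree ≥ 2, so divide by f(x) over F_13: 4x^2 + 4x = (4)·(x^2 + 9x + 10) + (7x + 12). Hence a·b ≡ 7x + 12 (mod f). (F_13[x]/(f) is a field with 13^2 = 169 elements since f is irreducible of degree 2.)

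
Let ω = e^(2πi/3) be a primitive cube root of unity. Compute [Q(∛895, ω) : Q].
[Q(∛895, ω) : Q] = 6

[Q(∛895):Q] = 3 (min poly x^3 - 895, irreducible since 895 is not a perfect cube). [Q(ω):Q] = 2 (min poly x^2 + x + 1). Since Q(∛895) ⊂ R and ω ∉ R, we have ω ∉ Q(∛895), so x^2 + x + 1 remains irreducible over Q(∛895) and [Q(∛895, ω) : Q(∛895)] = 2. By the tower law, [Q(∛895, ω) : Q] = 3 · 2 = 6. (In fact Q(∛895, ω) is the splitting field of x^3 - 895 over Q.)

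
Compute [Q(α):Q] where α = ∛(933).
[Q(α):Q] = 3

The minimal polynomial of α is x^3 - 933, irreducible over Q since 933 is not a perfect cube (so x^3 - 933 has no rational root). Hence [Q(α):Q] = deg(m_α) = 3.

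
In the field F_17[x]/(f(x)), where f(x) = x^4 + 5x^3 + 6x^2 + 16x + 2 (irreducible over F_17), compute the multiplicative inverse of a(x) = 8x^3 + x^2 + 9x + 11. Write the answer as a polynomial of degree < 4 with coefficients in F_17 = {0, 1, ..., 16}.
a(x)^(-1) ≡ 7x^3 + 11x^2 + 4x + 9 (mod f(x))

Since f is irreducible over F_17, F_17[x]/(f) is a field and a(x) ≠ 0 has an inverse. Apply the extended Euclidean algorithm to f(x) and a(x) in F_17[x]: f(x) = (15x + 3)·a(x) + (4x^2 + 11x + 3);  a(x) = (2x + 16)·(4x^2 + 11x + 3) + (14x + 14);  (4x^2 + 11x + 3) = (10x + 9)·(14x + 14) + (13). The last nonzero remainder is the constant 13 = gcd(f, a) in F_17. Back-substituting through the division chain expresses 13 = s(x)·a(x) + t(x)·f(x) with s(x) ≡ 6x^3 + 7x^2 + x + 15 (mod f), so (6x^3 + 7x^2 + x + 15)·a(x) ≡ 13 (mod f). Multiplying by 13^(-1) ≡ 4 in F_17 gives a(x)^(-1) ≡ 4·(6x^3 + 7x^2 + x + 15) ≡ 7x^3 + 11x^2 + 4x + 9 (mod f). Check: (8x^3 + x^2 + 9x + 11)·(7x^3 + 11x^2 + 4x + 9) = 5x^6 + 10x^5 + 4x^4 + 14x^3 + 13x^2 + 6x + 14 ≡ 1 (mod x^4 + 5x^3 + 6x^2 + 16x + 2).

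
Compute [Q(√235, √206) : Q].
[Q(√235, √206) : Q] = 4

[Q(√235):Q] = 2 (min poly x^2 - 235, irreducible since 235 is squarefree > 1). For the top step, suppose √206 ∈ Q(√235), say √206 = c + d√235 with c, d ∈ Q. Squaring: 206 = c^2 + 235d^2 + 2cd√235. Since √235 ∉ Q this forces 2cd = 0. If d = 0 then √206 = c ∈ Q, contradicting 206 squarefree > 1. If c = 0 then 206 = 235d^2, so 235·206 = (235d)^2 is a perfect square in Q — but 235·206 = 48410 is not a perfect square (since 235 and 206 are distinct squarefree integers). Contradiction. Hence √206 ∉ Q(√235), so x^2 - 206 stays irreducible over Q(√235) and [Q(√235, √206) : Q(√235)] = 2. By the tower law, [Q(√235, √206) : Q] = 2 · 2 = 4.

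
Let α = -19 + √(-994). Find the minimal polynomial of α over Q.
m_α(x) = x^2 + 38x + 1355

From α + 19 = √(-994), squaring gives (α + 19)^2 = -994, i.e. α^2 + 38α + 361 = -994, so α^2 + 38α + 1355 = 0. The discriminant of x^2 + 38x + 1355 is (38)^2 - 4·(1355) = 1444 - 5420 = -3976, and 4·(-994) is not a perfect square in Q since -994 is squarefree and ≠ 1. Hence x^2 + 38x + 1355 is irreducible over Q and is the minimal polynomial of α.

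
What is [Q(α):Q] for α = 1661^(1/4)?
[Q(α):Q] = 4

α is a root of x^4 - 1661. By Eisenstein's criterion at the prime p = 11 (which divides the constant term 1661 but p^2 = 121 does not, since 1661 is squarefree), x^4 - 1661 is irreducible over Q. Hence [Q(α):Q] = 4.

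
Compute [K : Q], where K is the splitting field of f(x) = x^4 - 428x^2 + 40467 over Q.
[K : Q] = 4

Solving the quadratic in x^2: x^2 = (428 ± √(428^2 - 4·40467))/2 = (428 ± √21316)/2 = (428 ± 146)/2, giving x^2 = 141 or x^2 = 287. So f(x) = (x^2 - 141)(x^2 - 287) and the roots of f are ±√141, ±√287. Hence the splitting field is K = Q(√141, √287). Since 141 and 287 are distinct squarefree integers > 1, their product 40467 is not a perfect square, so √287 ∉ Q(√141). By the tower law [K:Q] = [Q(√141,√287):Q(√141)] · [Q(√141):Q] = 2 · 2 = 4.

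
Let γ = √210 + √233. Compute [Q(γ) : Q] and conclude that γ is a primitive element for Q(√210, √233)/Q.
[Q(γ) : Q] = 4 (equivalently, Q(γ) = Q(√210, √233))

Obviously Q(γ) ⊆ Q(√210, √233), and [Q(√210, √233):Q] = 4 (since 210, 233 are distinct squarefree integers > 1 with 48930 not a perfect square). To show equality we compute the minimal polynomial of γ. From γ = √210 + √233: γ^2 = 210 + 2√(48930) + 233 = 443 + 2√(48930), so γ^2 - 443 = 2√(48930); squaring, (γ^2 - 443)^2 = 4·48930, i.e. γ^4 - 886γ^2 + 196249 - 195720 = 0, i.e. γ^4 - 886γ^2 + 529 = 0. So γ is a root of x^4 - 886x^2 + 529. This polynomial is irreducible over Q: it has no rational root (each ±√210 ± √233 is irrational), and any factorization into two quadratics over Q would force √(48930) ∈ Q (pairing opposite roots) or √210, √233 ∈ Q (other pairings), all impossible. Hence [Q(γ):Q] = 4 = [Q(√210, √233):Q], so Q(γ) = Q(√210, √233).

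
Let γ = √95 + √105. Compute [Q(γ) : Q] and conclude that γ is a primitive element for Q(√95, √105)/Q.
[Q(γ) : Q] = 4 (equivalently, Q(γ) = Q(√95, √105))

Obviously Q(γ) ⊆ Q(√95, √105), and [Q(√95, √105):Q] = 4 (since 95, 105 are distinct squarefree integers > 1 with 9975 not a perfect square). To show equality we compute the minimal polynomial of γ. From γ = √95 + √105: γ^2 = 95 + 2√(9975) + 105 = 200 + 2√(9975), so γ^2 - 200 = 2√(9975); squaring, (γ^2 - 200)^2 = 4·9975, i.e. γ^4 - 400γ^2 + 40000 - 39900 = 0, i.e. γ^4 - 400γ^2 + 100 = 0. So γ is a root of x^4 - 400x^2 + 100. This polynomial is irreducible over Q: it has no rational root (each ±√95 ± √105 is irrational), and any factorization into two quadratics over Q would force √(9975) ∈ Q (pairing opposite roots) or √95, √105 ∈ Q (other pairings), all impossible. Hence [Q(γ):Q] = 4 = [Q(√95, √105):Q], so Q(γ) = Q(√95, √105).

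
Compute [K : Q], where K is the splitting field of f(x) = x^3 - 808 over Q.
[K : Q] = 6

The roots of x^3 - 808 are ∛808, ω∛808, ω^2∛808 where ω = e^(2πi/3) is a primitive cube root of unity, so K = Q(∛808, ω). Now [Q(∛808):Q] = 3 (since 808 is not a perfect cube, x^3 - 808 is irreducible) and [Q(ω):Q] = 2. Both 2 and 3 divide [K:Q], and [K:Q] ≤ 3·2 = 6, so [K:Q] = 6. (Equivalently: Q(∛808) ⊂ R but ω ∉ R, so [K : Q(∛808)] = 2.)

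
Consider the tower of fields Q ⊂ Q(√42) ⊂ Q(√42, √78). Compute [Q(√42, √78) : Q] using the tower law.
[Q(√42, √78) : Q] = 4

[Q(√42):Q] = 2 (min poly x^2 - 42, irreducible since 42 is squarefree > 1). For the top step, suppose √78 ∈ Q(√42), say √78 = c + d√42 with c, d ∈ Q. Squaring: 78 = c^2 + 42d^2 + 2cd√42. Since √42 ∉ Q this forces 2cd = 0. If d = 0 then √78 = c ∈ Q, contradicting 78 squarefree > 1. If c = 0 then 78 = 42d^2, so 42·78 = (42d)^2 is a perfect square in Q — but 42·78 = 3276 is not a perfect square (since 42 and 78 are distinct squarefree integers). Contradiction. Hence √78 ∉ Q(√42), so x^2 - 78 stays irreducible over Q(√42) and [Q(√42, √78) : Q(√42)] = 2. By the tower law, [Q(√42, √78) : Q] = 2 · 2 = 4.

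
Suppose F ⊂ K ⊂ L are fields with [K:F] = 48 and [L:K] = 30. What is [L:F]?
[L:F] = 1440

The tower law says that for any tower of field extensions F ⊂ K ⊂ L with finite degrees, [L:F] = [L:K] · [K:F]. Here this gives [L:F] = 30 · 48 = 1440.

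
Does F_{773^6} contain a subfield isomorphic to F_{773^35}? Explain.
No: F_{773^35} is not a subfield of F_{773^6}

F_{p^m} embeds in F_{p^n} iff m | n. Here 35 ∤ 6 (since 6 = 0·35 + 6 with remainder 6 ≠ 0), so F_{773^35} is not a subfield of F_{773^6}. Equivalently: if it were, the tower law would give 35 = [F_{773^35}:F_773] dividing [F_{773^6}:F_773] = 6, contradiction.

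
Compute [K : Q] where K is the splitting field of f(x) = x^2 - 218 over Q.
[K : Q] = 2

f(x) = x^2 - 218 factors as (x - √218)(x + √218). The splitting field is K = Q(√218). Since 218 is squarefree and > 1, it is not a perfect square, so x^2 - 218 is irreducible over Q and [Q(√218) : Q] = 2. Hence [K : Q] = 2.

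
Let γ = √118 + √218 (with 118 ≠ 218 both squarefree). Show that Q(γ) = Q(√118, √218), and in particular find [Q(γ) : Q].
[Q(γ) : Q] = 4 (equivalently, Q(γ) = Q(√118, √218))

Obviously Q(γ) ⊆ Q(√118, √218), and [Q(√118, √218):Q] = 4 (since 118, 218 are distinct squarefree integers > 1 with 25724 not a perfect square). To show equality we compute the minimal polynomial of γ. From γ = √118 + √218: γ^2 = 118 + 2√(25724) + 218 = 336 + 2√(25724), so γ^2 - 336 = 2√(25724); squaring, (γ^2 - 336)^2 = 4·25724, i.e. γ^4 - 672γ^2 + 112896 - 102896 = 0, i.e. γ^4 - 672γ^2 + 10000 = 0. So γ is a root of x^4 - 672x^2 + 10000. This polynomial is irreducible over Q: it has no rational root (each ±√118 ± √218 is irrational), and any factorization into two quadratics over Q would force √(25724) ∈ Q (pairing opposite roots) or √118, √218 ∈ Q (other pairings), all impossible. Hence [Q(γ):Q] = 4 = [Q(√118, √218):Q], so Q(γ) = Q(√118, √218).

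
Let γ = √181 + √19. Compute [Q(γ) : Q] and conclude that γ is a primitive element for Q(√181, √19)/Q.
[Q(γ) : Q] = 4 (equivalently, Q(γ) = Q(√181, √19))

Obviously Q(γ) ⊆ Q(√181, √19), and [Q(√181, √19):Q] = 4 (since 181, 19 are distinct squarefree integers > 1 with 3439 not a perfect square). To show equality we compute the minimal polynomial of γ. From γ = √181 + √19: γ^2 = 181 + 2√(3439) + 19 = 200 + 2√(3439), so γ^2 - 200 = 2√(3439); squaring, (γ^2 - 200)^2 = 4·3439, i.e. γ^4 - 400γ^2 + 40000 - 13756 = 0, i.e. γ^4 - 400γ^2 + 26244 = 0. So γ is a root of x^4 - 400x^2 + 26244. This polynomial is irreducible over Q: it has no rational root (each ±√181 ± √19 is irrational), and any factorization into two quadratics over Q would force √(3439) ∈ Q (pairing opposite roots) or √181, √19 ∈ Q (other pairings), all impossible. Hence [Q(γ):Q] = 4 = [Q(√181, √19):Q], so Q(γ) = Q(√181, √19).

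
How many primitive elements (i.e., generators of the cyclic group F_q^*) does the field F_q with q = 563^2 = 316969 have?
There are φ(316968) = 103040 primitive elements

F_q^* is cyclic of order q - 1 = 316968. A cyclic group of order m has exactly φ(m) generators. Here m = 316968 = 2^3 · 3 · 47 · 281, so the number of primitive elements is φ(316968) = 103040.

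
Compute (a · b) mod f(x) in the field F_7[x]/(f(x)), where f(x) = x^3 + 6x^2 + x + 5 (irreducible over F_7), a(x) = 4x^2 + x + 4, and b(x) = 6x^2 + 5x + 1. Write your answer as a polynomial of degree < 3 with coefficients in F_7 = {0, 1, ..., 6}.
a · b ≡ 3x^2 + 5x + 6 (mod f(x))

Multiply in F_7[x]: a(x)·b(x) = (4x^2 + x + 4)·(6x^2 + 5x + 1) = 3x^4 + 5x^3 + 5x^2 + 4. This has degree ≥ 3, so divide by f(x) over F_7: 3x^4 + 5x^3 + 5x^2 + 4 = (3x + 1)·(x^3 + 6x^2 + x + 5) + (3x^2 + 5x + 6). Hence a·b ≡ 3x^2 + 5x + 6 (mod f). (F_7[x]/(f) is a field with 7^3 = 343 elements since f is irreducible of degree 3.)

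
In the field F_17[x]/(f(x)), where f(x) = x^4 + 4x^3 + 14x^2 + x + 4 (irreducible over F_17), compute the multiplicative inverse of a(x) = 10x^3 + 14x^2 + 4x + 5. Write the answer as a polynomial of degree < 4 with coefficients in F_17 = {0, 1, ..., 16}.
a(x)^(-1) ≡ 14x^3 + 16x^2 + 3x + 13 (mod f(x))

Since f is irreducible over F_17, F_17[x]/(f) is a field and a(x) ≠ 0 has an inverse. Apply the extended Euclidean algorithm to f(x) and a(x) in F_17[x]: f(x) = (12x + 4)·a(x) + (12x^2 + 10x + 1);  a(x) = (15x)·(12x^2 + 10x + 1) + (6x + 5);  (12x^2 + 10x + 1) = (2x)·(6x + 5) + (1). The last nonzero remainder is the constant 1 = gcd(f, a) in F_17. Back-substituting through the division chain expresses 1 = s(x)·a(x) + t(x)·f(x) with s(x) ≡ 14x^3 + 16x^2 + 3x + 13 (mod f), so a(x)^(-1) ≡ s(x) = 14x^3 + 16x^2 + 3x + 13 (mod f). Check: (10x^3 + 14x^2 + 4x + 5)·(14x^3 + 16x^2 + 3x + 13) = 4x^6 + 16x^5 + 4x^4 + 2x^2 + 16x + 14 ≡ 1 (mod x^4 + 4x^3 + 14x^2 + x + 4).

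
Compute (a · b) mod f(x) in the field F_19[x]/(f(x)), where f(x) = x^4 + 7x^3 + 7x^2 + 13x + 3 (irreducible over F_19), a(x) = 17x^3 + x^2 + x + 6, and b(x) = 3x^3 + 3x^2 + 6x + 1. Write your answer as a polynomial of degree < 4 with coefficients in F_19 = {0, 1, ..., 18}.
a · b ≡ 7x^3 + 17x^2 + 18x + 14 (mod f(x))

Multiply in F_19[x]: a(x)·b(x) = (17x^3 + x^2 + x + 6)·(3x^3 + 3x^2 + 6x + 1) = 13x^6 + 16x^5 + 13x^4 + 6x^3 + 6x^2 + 18x + 6. This has degree ≥ 4, so divide by f(x) over F_19: 13x^6 + 16x^5 + 13x^4 + 6x^3 + 6x^2 + 18x + 6 = (13x^2 + x + 10)·(x^4 + 7x^3 + 7x^2 + 13x + 3) + (7x^3 + 17x^2 + 18x + 14). Hence a·b ≡ 7x^3 + 17x^2 + 18x + 14 (mod f). (F_19[x]/(f) is a field with 19^4 = 130321 elements since f is irreducible of degree 4.)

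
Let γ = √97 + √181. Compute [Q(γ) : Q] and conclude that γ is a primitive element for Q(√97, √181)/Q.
[Q(γ) : Q] = 4 (equivalently, Q(γ) = Q(√97, √181))

Obviously Q(γ) ⊆ Q(√97, √181), and [Q(√97, √181):Q] = 4 (since 97, 181 are distinct squarefree integers > 1 with 17557 not a perfect square). To show equality we compute the minimal polynomial of γ. From γ = √97 + √181: γ^2 = 97 + 2√(17557) + 181 = 278 + 2√(17557), so γ^2 - 278 = 2√(17557); squaring, (γ^2 - 278)^2 = 4·17557, i.e. γ^4 - 556γ^2 + 77284 - 70228 = 0, i.e. γ^4 - 556γ^2 + 7056 = 0. So γ is a root of x^4 - 556x^2 + 7056. This polynomial is irreducible over Q: it has no rational root (each ±√97 ± √181 is irrational), and any factorization into two quadratics over Q would force √(17557) ∈ Q (pairing opposite roots) or √97, √181 ∈ Q (other pairings), all impossible. Hence [Q(γ):Q] = 4 = [Q(√97, √181):Q], so Q(γ) = Q(√97, √181).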